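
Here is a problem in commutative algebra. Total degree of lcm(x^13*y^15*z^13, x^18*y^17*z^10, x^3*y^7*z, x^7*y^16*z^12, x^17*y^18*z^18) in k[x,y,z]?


lcm = componentwise max:
x: max(13,18,3,7,17)=18
y: max(15,17,7,16,18)=18
z: max(13,10,1,12,18)=18
Total=18+18+18=54


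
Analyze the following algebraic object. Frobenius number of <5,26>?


gcd(5,26)=1 => F=ab-a-b=5*26-5-26=130-31=99


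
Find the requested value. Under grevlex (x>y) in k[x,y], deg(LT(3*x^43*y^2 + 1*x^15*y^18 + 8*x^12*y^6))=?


LT: 3*x^43*y^2
deg_x=43, deg_y=2
Total=43+2=45


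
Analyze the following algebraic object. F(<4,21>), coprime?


gcd(4,21)=1 => F=ab-a-b=4*21-4-21=84-25=59


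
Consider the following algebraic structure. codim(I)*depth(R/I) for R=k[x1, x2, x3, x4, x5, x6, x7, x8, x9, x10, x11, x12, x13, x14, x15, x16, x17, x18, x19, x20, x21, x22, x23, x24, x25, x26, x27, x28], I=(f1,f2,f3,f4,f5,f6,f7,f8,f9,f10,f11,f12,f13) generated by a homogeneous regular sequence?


codim=13, depth=dim(R/I)=28-13=15
Product=13*15=195


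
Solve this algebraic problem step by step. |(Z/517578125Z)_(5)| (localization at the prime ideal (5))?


5-primary part: 517578125=5^10*53
Size=5^10=9765625


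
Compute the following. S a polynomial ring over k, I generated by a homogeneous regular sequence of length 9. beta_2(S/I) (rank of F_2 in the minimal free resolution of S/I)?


Regular sequence => Koszul complex is the minimal free resolution.
Syz_1 minimally generated by Koszul relations f_i*e_j - f_j*e_i (i<j): mu(Syz_1) = beta_2 = C(m,2) = m(m-1)/2
m=9
9*8/2 = 36


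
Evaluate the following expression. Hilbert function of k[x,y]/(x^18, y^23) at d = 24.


k[x,y], I = (x^18, y^23), d = 24
Need i < 18 and d-i < 23.
Range: 2 <= i <= 17.
H(24) = 16


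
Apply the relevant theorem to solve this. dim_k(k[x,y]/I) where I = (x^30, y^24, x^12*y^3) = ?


k[x,y]/I, I = (x^30, y^24, x^12*y^3)
Rect: 30x24=720. Corner: (30-12)x(24-3)=378.
dim = 720-378 = 342


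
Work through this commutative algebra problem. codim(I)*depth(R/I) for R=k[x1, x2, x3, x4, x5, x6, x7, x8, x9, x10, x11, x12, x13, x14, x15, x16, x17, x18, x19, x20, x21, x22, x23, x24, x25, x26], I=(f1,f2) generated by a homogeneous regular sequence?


codim=2, depth=dim(R/I)=26-2=24
Product=2*24=48


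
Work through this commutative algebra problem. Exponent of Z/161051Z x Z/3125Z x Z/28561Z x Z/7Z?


Exponent = lcm of the cyclic orders; pairwise coprime => product.
11^5*5^5*13^4*7^1=161051*3125*28561*7=100620135240625


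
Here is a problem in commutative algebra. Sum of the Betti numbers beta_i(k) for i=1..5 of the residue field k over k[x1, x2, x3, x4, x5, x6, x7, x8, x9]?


Koszul resolution: beta_i(k)=C(n,i), n=9
C(9,1)=9, C(9,2)=36, C(9,3)=84, C(9,4)=126, C(9,5)=126
Sum=381


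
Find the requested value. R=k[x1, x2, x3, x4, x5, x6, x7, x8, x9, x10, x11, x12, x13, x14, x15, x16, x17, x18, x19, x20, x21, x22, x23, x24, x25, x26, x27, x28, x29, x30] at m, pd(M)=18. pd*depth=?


pd+depth=30
depth=30-18=12
pd*depth=18*12=216


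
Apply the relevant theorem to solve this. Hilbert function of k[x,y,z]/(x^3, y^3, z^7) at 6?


Need i<3, j<3, k<7 with i+j+k=6.
For each i, j ranges over max(0,6-i-6)..min(2,6-i):
  i=0: j in [0,2] -> 3
  i=1: j in [0,2] -> 3
  i=2: j in [0,2] -> 3
H(6) = 3+3+3 = 9


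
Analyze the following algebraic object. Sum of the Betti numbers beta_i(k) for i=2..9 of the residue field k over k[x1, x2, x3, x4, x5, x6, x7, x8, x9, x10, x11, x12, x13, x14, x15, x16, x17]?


Koszul resolution: beta_i(k)=C(n,i), n=17
C(17,2)=136, C(17,3)=680, C(17,4)=2380, C(17,5)=6188, C(17,6)=12376, C(17,7)=19448, C(17,8)=24310, C(17,9)=24310
Sum=89828


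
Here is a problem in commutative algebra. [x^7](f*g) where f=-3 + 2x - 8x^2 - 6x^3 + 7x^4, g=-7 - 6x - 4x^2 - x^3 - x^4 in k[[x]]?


[x^7] = sum a_i*b_j, i+j=7
  -6*-1=6
  7*-1=-7
Sum=-1


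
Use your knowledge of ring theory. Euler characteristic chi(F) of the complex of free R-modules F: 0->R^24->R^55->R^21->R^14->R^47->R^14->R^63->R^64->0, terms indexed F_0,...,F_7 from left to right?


chi = sum (-1)^i * rank:
(-1)^0*24=24
(-1)^1*55=-55
(-1)^2*21=21
(-1)^3*14=-14
(-1)^4*47=47
(-1)^5*14=-14
(-1)^6*63=63
(-1)^7*64=-64
chi=8


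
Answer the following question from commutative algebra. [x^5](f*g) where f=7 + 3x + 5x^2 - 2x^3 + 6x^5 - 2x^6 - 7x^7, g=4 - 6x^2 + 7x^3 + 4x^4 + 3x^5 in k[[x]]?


[x^5] = sum a_i*b_j, i+j=5
  7*3=21
  3*4=12
  5*7=35
  -2*-6=12
  6*4=24
Sum=104


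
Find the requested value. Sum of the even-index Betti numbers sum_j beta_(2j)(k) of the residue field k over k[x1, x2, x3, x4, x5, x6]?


Koszul resolution: beta_i(k)=C(n,i), n=6
sum_even C(6,i) = 2^(n-1) = 2^5 = 32


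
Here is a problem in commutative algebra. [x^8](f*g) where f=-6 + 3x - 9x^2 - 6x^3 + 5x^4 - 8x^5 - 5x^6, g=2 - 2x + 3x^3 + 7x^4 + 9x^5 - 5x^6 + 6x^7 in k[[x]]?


[x^8] = sum a_i*b_j, i+j=8
  3*6=18
  -9*-5=45
  -6*9=-54
  5*7=35
  -8*3=-24
Sum=20


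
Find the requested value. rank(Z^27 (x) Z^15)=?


rank(M(x)N) = rank(M)*rank(N)
27*15 = 405


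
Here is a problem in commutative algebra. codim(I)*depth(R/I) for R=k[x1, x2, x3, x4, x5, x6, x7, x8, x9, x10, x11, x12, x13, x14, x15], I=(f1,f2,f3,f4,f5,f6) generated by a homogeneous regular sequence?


codim=6, depth=dim(R/I)=15-6=9
Product=6*9=54


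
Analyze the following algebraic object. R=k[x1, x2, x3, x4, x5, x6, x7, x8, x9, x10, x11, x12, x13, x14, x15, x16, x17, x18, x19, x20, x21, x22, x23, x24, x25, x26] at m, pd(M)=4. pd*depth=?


pd+depth=26
depth=26-4=22
pd*depth=4*22=88


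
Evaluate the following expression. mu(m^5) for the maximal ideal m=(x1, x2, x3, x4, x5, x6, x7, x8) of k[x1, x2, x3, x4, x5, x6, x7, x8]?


Graded Nakayama: mu(m^d) = dim_k (m^d/m^(d+1)) = #degree-5 monomials in 8 vars
C(n+d-1,d)=C(12,5)=792


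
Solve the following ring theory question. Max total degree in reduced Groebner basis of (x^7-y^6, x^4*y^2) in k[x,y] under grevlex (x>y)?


LT(f1)=x^7, LT(f2)=x^4y^2, lcm=x^7y^2
S(f1,f2) = y^2*f1 - x^3*f2 = -y^8
Reduced GB = {f1, f2, y^8}; degrees 7, 6, 8
Max = 8


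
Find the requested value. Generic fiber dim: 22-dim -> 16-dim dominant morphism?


dim(fiber)=dim(X)-dim(Y)=22-16=6


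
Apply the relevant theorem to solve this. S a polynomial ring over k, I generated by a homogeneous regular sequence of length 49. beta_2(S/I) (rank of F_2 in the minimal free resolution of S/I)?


Regular sequence => Koszul complex is the minimal free resolution.
Syz_1 minimally generated by Koszul relations f_i*e_j - f_j*e_i (i<j): mu(Syz_1) = beta_2 = C(m,2) = m(m-1)/2
m=49
49*48/2 = 1176


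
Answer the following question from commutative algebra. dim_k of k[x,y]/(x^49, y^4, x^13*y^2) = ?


k[x,y]/I, I = (x^49, y^4, x^13*y^2)
Rect: 49x4=196. Corner: (49-13)x(4-2)=72.
dim = 196-72 = 124


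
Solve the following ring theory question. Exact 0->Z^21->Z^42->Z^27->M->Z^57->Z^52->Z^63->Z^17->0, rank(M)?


Alt sum=0:
(-1)^0*21 + (-1)^1*42 + (-1)^2*27 + (-1)^3*? + (-1)^4*57 + (-1)^5*52 + (-1)^6*63 + (-1)^7*17=0
rank(M)=57


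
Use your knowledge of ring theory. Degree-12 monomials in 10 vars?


C(d+n-1,n-1)=C(21,9)=293930


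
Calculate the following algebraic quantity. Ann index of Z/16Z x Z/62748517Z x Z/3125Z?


Exponent = lcm of the cyclic orders; pairwise coprime => product.
2^4*13^7*5^5=16*62748517*3125=3137425850000


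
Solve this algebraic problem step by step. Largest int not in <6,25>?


gcd(6,25)=1 => F=ab-a-b=6*25-6-25=150-31=119


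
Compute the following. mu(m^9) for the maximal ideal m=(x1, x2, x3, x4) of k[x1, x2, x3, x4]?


Graded Nakayama: mu(m^d) = dim_k (m^d/m^(d+1)) = #degree-9 monomials in 4 vars
C(n+d-1,d)=C(12,9)=220


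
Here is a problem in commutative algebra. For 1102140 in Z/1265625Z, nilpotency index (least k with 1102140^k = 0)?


1102140^k mod 1265625:
k=1: 1102140
k=2: 1142100
k=3: 172125
k=4: 50625
k=5: 759375
k=6: 0
First zero at k = 6


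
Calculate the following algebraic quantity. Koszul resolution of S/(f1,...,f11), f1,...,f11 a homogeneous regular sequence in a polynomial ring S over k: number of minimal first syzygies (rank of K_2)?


Regular sequence => Koszul complex is the minimal free resolution.
Syz_1 minimally generated by Koszul relations f_i*e_j - f_j*e_i (i<j): mu(Syz_1) = beta_2 = C(m,2) = m(m-1)/2
m=11
11*10/2 = 55


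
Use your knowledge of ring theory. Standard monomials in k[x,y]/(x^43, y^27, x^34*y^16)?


k[x,y]/I, I = (x^43, y^27, x^34*y^16)
Rect: 43x27=1161. Corner: (43-34)x(27-16)=99.
dim = 1161-99 = 1062


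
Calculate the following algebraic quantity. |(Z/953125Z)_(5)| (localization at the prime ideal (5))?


5-primary part: 953125=5^6*61
Size=5^6=15625


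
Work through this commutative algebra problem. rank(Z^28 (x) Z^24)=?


rank(M(x)N) = rank(M)*rank(N)
28*24 = 672


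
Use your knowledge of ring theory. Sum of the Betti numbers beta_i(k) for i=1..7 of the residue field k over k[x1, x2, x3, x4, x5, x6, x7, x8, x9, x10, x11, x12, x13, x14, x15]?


Koszul resolution: beta_i(k)=C(n,i), n=15
C(15,1)=15, C(15,2)=105, C(15,3)=455, C(15,4)=1365, C(15,5)=3003, C(15,6)=5005, C(15,7)=6435
Sum=16383


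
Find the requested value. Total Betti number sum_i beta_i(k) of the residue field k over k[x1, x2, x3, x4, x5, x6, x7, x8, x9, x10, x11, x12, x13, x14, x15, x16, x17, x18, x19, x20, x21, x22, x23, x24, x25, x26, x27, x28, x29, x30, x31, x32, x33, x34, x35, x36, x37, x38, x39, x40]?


Koszul resolution: beta_i(k)=C(n,i), n=40
sum_i C(40,i) = 2^40 = 1099511627776


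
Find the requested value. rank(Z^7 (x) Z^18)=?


rank(M(x)N) = rank(M)*rank(N)
7*18 = 126


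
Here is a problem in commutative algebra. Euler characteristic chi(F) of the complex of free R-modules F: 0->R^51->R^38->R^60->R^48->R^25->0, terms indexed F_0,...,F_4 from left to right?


chi = sum (-1)^i * rank:
(-1)^0*51=51
(-1)^1*38=-38
(-1)^2*60=60
(-1)^3*48=-48
(-1)^4*25=25
chi=50


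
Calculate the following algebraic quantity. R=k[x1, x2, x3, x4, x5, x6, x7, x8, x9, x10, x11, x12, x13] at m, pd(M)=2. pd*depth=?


pd+depth=13
depth=13-2=11
pd*depth=2*11=22


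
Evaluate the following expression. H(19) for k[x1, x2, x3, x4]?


C(d+n-1,n-1)=C(22,3)=1540


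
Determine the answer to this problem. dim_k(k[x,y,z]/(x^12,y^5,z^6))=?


Basis: x^iy^jz^k, i<12,j<5,k<6
12*5*6=360


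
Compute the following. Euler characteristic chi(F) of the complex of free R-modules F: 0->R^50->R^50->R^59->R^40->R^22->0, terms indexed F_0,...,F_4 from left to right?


chi = sum (-1)^i * rank:
(-1)^0*50=50
(-1)^1*50=-50
(-1)^2*59=59
(-1)^3*40=-40
(-1)^4*22=22
chi=41


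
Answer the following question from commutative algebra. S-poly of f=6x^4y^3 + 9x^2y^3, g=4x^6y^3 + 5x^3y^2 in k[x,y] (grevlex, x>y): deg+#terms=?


LT(f)=6x^4y^3, LT(g)=4x^6y^3
lcm(LM)=x^6y^3
S(f,g) (scaled by 24 to clear denominators) = 4x^2*f - 6*g = 36x^4y^3 - 30x^3y^2
2 terms, deg 7.
7+2=9


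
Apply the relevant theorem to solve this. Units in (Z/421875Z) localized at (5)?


Local ring = Z/15625Z.
phi(15625) = 5^5*(5-1) = 12500


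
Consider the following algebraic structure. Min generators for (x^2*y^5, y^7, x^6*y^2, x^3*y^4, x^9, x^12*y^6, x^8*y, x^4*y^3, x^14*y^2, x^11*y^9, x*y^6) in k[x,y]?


Remove redundant (divisible by others).
x^11*y^9 redundant.
x^14*y^2 redundant.
x^12*y^6 redundant.
Min: x^9, x^8*y, x^6*y^2, x^4*y^3, x^3*y^4, x^2*y^5, x*y^6, y^7
Count=8


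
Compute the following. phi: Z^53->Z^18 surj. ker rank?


rank(ker) = 53-18 = 35


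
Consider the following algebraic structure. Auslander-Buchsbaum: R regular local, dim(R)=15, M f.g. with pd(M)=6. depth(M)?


pd+depth=depth(R)=15
depth=15-6=9


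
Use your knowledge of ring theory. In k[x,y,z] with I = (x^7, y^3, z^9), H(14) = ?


Need i<7, j<3, k<9 with i+j+k=14.
For each i, j ranges over max(0,14-i-8)..min(2,14-i):
  i=0: j in [6,2] -> 0
  i=1: j in [5,2] -> 0
  i=2: j in [4,2] -> 0
  i=3: j in [3,2] -> 0
  i=4: j in [2,2] -> 1
  i=5: j in [1,2] -> 2
  i=6: j in [0,2] -> 3
H(14) = 0+0+0+0+1+2+3 = 6


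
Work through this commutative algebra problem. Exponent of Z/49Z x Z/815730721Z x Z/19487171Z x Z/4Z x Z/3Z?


Exponent = lcm of the cyclic orders; pairwise coprime => product.
7^2*13^8*11^7*2^2*3^1=49*815730721*19487171*4*3=9347015021447211108


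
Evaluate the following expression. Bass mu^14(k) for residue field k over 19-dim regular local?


C(n,i)=C(19,14)=11628


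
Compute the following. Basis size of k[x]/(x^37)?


Basis: 1,x,...,x^36
dim=37


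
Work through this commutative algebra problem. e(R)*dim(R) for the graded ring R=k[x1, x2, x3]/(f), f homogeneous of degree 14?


e(R)=deg(f)=14, dim(R)=3-1=2
e*dim=14*2=28


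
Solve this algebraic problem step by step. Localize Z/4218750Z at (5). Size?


5-primary part: 4218750=5^7*54
Size=5^7=78125


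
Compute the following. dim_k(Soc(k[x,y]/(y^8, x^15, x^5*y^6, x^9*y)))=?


Socle = ann(m) = span of standard monomials u with x*u, y*u in I (staircase corners).
Minimal generators: x^15, x^9*y, x^5*y^6, y^8
Corners: x^4y^7, x^8y^5, x^14
Socle dim=3


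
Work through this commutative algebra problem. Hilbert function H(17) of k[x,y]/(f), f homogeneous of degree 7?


H(t)=d for t>=d-1.
d=7, t=17
H(17)=7


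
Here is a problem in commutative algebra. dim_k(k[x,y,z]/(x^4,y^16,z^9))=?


Basis: x^iy^jz^k, i<4,j<16,k<9
4*16*9=576


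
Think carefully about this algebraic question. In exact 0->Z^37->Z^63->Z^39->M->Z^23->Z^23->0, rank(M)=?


Alt sum=0:
(-1)^0*37 + (-1)^1*63 + (-1)^2*39 + (-1)^3*? + (-1)^4*23 + (-1)^5*23=0
rank(M)=13


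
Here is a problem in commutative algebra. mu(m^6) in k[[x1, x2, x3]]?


C(n+d-1,d)=C(8,6)=28


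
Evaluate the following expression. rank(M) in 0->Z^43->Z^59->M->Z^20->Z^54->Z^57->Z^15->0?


Alt sum=0:
(-1)^0*43 + (-1)^1*59 + (-1)^2*? + (-1)^3*20 + (-1)^4*54 + (-1)^5*57 + (-1)^6*15=0
rank(M)=24


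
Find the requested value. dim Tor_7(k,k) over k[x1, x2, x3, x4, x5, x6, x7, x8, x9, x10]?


Koszul: C(n,i)=C(10,7)=120


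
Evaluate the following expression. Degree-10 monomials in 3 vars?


C(d+n-1,n-1)=C(12,2)=66


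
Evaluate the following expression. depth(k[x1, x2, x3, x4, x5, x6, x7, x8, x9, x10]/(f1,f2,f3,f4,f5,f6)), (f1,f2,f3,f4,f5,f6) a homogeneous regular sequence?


depth(R)=10
depth(R/I)=10-6=4


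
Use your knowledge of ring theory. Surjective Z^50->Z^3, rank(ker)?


rank(ker) = 50-3 = 47


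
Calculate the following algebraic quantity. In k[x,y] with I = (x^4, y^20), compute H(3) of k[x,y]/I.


k[x,y], I = (x^4, y^20), d = 3
Need i < 4 and d-i < 20.
Range: 0 <= i <= 3.
H(3) = 4


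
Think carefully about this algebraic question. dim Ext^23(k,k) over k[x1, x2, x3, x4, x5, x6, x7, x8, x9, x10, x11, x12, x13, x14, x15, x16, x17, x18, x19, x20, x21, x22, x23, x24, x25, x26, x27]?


C(n,i)=C(27,23)=17550


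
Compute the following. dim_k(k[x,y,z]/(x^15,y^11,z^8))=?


Basis: x^iy^jz^k, i<15,j<11,k<8
15*11*8=1320


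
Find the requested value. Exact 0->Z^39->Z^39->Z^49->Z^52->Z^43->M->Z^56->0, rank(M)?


Alt sum=0:
(-1)^0*39 + (-1)^1*39 + (-1)^2*49 + (-1)^3*52 + (-1)^4*43 + (-1)^5*? + (-1)^6*56=0
rank(M)=96


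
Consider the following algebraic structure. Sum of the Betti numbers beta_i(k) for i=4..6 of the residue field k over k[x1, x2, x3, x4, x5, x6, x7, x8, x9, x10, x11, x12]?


Koszul resolution: beta_i(k)=C(n,i), n=12
C(12,4)=495, C(12,5)=792, C(12,6)=924
Sum=2211


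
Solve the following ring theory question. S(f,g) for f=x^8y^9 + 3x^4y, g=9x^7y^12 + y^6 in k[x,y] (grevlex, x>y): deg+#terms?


LT(f)=x^8y^9, LT(g)=9x^7y^12
lcm(LM)=x^8y^12
S(f,g) (scaled by 9 to clear denominators) = 9y^3*f - x*g = 27x^4y^4 - xy^6
2 terms, deg 8.
8+2=10


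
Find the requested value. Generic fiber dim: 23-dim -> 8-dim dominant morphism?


dim(fiber)=dim(X)-dim(Y)=23-8=15


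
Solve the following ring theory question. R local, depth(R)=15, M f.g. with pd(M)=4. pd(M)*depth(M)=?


pd+depth=15
depth=15-4=11
pd*depth=4*11=44


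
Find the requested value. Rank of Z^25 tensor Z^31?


rank(M(x)N) = rank(M)*rank(N)
25*31 = 775


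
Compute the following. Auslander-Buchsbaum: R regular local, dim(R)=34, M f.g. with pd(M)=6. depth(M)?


pd+depth=depth(R)=34
depth=34-6=28


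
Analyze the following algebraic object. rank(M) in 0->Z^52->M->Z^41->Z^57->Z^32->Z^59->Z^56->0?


Alt sum=0:
(-1)^0*52 + (-1)^1*? + (-1)^2*41 + (-1)^3*57 + (-1)^4*32 + (-1)^5*59 + (-1)^6*56=0
rank(M)=65


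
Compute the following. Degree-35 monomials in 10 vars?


C(d+n-1,n-1)=C(44,9)=708930508


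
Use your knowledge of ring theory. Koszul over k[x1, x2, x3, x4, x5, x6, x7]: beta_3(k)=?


C(n,i)=C(7,3)=35


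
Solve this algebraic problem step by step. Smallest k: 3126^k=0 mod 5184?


3126^k mod 5184:
k=1: 3126
k=2: 36
k=3: 3672
k=4: 1296
k=5: 2592
k=6: 0
First zero at k = 6


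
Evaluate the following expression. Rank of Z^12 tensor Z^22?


rank(M(x)N) = rank(M)*rank(N)
12*22 = 264


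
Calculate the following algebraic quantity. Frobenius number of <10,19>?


gcd(10,19)=1 => F=ab-a-b=10*19-10-19=190-29=161


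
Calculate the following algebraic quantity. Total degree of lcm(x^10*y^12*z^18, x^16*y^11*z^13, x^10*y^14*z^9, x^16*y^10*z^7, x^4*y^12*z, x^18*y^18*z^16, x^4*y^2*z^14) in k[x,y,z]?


lcm = componentwise max:
x: max(10,16,10,16,4,18,4)=18
y: max(12,11,14,10,12,18,2)=18
z: max(18,13,9,7,1,16,14)=18
Total=18+18+18=54


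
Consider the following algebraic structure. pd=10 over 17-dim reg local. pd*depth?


pd+depth=17
depth=17-10=7
pd*depth=10*7=70


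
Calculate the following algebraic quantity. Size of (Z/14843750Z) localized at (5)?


5-primary part: 14843750=5^8*38
Size=5^8=390625


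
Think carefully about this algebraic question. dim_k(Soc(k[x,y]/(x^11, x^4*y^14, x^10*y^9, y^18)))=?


Socle = ann(m) = span of standard monomials u with x*u, y*u in I (staircase corners).
Minimal generators: x^11, x^10*y^9, x^4*y^14, y^18
Corners: x^3y^17, x^9y^13, x^10y^8
Socle dim=3


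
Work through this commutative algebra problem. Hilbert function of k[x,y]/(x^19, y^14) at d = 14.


k[x,y], I = (x^19, y^14), d = 14
Need i < 19 and d-i < 14.
Range: 1 <= i <= 14.
H(14) = 14


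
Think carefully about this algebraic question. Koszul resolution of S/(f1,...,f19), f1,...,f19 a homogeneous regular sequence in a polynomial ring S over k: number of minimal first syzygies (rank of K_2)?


Regular sequence => Koszul complex is the minimal free resolution.
Syz_1 minimally generated by Koszul relations f_i*e_j - f_j*e_i (i<j): mu(Syz_1) = beta_2 = C(m,2) = m(m-1)/2
m=19
19*18/2 = 171


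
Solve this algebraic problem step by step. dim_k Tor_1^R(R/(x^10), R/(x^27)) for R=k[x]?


Tor_1(R/I,R/J)=(I cap J)/IJ=(x^27)/(x^37)
dim=37-27=min(10,27)=10


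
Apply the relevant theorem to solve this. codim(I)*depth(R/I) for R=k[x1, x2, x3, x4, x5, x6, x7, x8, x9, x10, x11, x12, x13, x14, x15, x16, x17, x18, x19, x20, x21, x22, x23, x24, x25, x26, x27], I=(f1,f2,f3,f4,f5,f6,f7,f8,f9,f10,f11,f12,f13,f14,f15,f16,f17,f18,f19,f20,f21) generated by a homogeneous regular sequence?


codim=21, depth=dim(R/I)=27-21=6
Product=21*6=126


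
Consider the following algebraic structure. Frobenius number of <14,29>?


gcd(14,29)=1 => F=ab-a-b=14*29-14-29=406-43=363


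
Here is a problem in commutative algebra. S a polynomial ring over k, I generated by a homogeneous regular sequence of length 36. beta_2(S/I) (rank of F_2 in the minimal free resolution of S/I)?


Regular sequence => Koszul complex is the minimal free resolution.
Syz_1 minimally generated by Koszul relations f_i*e_j - f_j*e_i (i<j): mu(Syz_1) = beta_2 = C(m,2) = m(m-1)/2
m=36
36*35/2 = 630


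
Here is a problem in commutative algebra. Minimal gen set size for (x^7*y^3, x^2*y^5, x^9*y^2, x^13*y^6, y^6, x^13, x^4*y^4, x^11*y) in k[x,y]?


Remove redundant (divisible by others).
x^13*y^6 redundant.
Min: x^13, x^11*y, x^9*y^2, x^7*y^3, x^4*y^4, x^2*y^5, y^6
Count=7


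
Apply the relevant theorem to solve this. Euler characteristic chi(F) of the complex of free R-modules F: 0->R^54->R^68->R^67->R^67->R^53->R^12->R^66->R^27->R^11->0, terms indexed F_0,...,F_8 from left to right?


chi = sum (-1)^i * rank:
(-1)^0*54=54
(-1)^1*68=-68
(-1)^2*67=67
(-1)^3*67=-67
(-1)^4*53=53
(-1)^5*12=-12
(-1)^6*66=66
(-1)^7*27=-27
(-1)^8*11=11
chi=77


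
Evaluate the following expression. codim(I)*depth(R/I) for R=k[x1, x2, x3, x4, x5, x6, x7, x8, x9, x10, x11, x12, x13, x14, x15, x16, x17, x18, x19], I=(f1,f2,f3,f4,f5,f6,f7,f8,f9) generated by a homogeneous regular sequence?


codim=9, depth=dim(R/I)=19-9=10
Product=9*10=90


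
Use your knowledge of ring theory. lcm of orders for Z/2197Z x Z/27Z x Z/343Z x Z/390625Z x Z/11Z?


Exponent = lcm of the cyclic orders; pairwise coprime => product.
13^3*3^3*7^3*5^8*11^1=2197*27*343*390625*11=87426010546875


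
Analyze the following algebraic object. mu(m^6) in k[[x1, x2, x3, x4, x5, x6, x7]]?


C(n+d-1,d)=C(12,6)=924


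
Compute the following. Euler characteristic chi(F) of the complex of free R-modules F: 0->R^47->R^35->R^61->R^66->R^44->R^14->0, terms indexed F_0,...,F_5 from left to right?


chi = sum (-1)^i * rank:
(-1)^0*47=47
(-1)^1*35=-35
(-1)^2*61=61
(-1)^3*66=-66
(-1)^4*44=44
(-1)^5*14=-14
chi=37


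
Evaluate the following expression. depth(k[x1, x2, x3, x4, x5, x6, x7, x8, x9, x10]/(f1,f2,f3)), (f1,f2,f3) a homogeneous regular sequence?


depth(R)=10
depth(R/I)=10-3=7


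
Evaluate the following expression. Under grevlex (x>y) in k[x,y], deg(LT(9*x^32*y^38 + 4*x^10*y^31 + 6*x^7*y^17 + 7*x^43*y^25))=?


LT: 9*x^32*y^38
deg_x=32, deg_y=38
Total=32+38=70


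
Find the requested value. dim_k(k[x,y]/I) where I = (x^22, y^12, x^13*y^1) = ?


k[x,y]/I, I = (x^22, y^12, x^13*y^1)
Rect: 22x12=264. Corner: (22-13)x(12-1)=99.
dim = 264-99 = 165


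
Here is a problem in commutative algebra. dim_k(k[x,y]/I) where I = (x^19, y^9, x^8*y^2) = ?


k[x,y]/I, I = (x^19, y^9, x^8*y^2)
Rect: 19x9=171. Corner: (19-8)x(9-2)=77.
dim = 171-77 = 94


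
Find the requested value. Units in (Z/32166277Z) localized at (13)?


Local ring = Z/2197Z.
phi(2197) = 13^2*(13-1) = 2028


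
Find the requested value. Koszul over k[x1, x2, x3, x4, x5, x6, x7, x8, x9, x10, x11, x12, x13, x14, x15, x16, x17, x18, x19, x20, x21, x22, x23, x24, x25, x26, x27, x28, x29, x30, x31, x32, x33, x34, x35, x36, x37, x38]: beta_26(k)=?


C(n,i)=C(38,26)=2707475148


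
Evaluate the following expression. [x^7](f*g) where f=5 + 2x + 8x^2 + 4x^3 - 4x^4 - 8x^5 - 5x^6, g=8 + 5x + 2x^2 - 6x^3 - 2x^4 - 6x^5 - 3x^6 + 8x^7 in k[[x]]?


[x^7] = sum a_i*b_j, i+j=7
  5*8=40
  2*-3=-6
  8*-6=-48
  4*-2=-8
  -4*-6=24
  -8*2=-16
  -5*5=-25
Sum=-39


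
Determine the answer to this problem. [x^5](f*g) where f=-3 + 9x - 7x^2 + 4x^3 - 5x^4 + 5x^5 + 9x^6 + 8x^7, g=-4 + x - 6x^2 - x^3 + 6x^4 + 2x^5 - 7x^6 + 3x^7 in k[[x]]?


[x^5] = sum a_i*b_j, i+j=5
  -3*2=-6
  9*6=54
  -7*-1=7
  4*-6=-24
  -5*1=-5
  5*-4=-20
Sum=6


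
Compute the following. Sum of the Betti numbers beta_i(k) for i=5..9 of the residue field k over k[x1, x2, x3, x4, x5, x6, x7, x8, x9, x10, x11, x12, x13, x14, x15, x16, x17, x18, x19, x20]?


Koszul resolution: beta_i(k)=C(n,i), n=20
C(20,5)=15504, C(20,6)=38760, C(20,7)=77520, C(20,8)=125970, C(20,9)=167960
Sum=425714


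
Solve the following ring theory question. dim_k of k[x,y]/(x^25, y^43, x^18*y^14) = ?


k[x,y]/I, I = (x^25, y^43, x^18*y^14)
Rect: 25x43=1075. Corner: (25-18)x(43-14)=203.
dim = 1075-203 = 872


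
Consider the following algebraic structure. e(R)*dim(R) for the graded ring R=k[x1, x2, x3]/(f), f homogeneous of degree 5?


e(R)=deg(f)=5, dim(R)=3-1=2
e*dim=5*2=10


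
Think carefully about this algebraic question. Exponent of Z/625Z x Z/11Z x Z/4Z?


Exponent = lcm of the cyclic orders; pairwise coprime => product.
5^4*11^1*2^2=625*11*4=27500


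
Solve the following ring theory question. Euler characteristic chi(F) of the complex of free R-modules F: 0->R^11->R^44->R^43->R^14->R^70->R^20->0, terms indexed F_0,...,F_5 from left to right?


chi = sum (-1)^i * rank:
(-1)^0*11=11
(-1)^1*44=-44
(-1)^2*43=43
(-1)^3*14=-14
(-1)^4*70=70
(-1)^5*20=-20
chi=46


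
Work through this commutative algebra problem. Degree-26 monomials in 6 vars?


C(d+n-1,n-1)=C(31,5)=169911


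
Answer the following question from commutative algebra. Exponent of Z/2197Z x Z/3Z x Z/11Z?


Exponent = lcm of the cyclic orders; pairwise coprime => product.
13^3*3^1*11^1=2197*3*11=72501


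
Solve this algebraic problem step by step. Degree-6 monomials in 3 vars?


C(d+n-1,n-1)=C(8,2)=28


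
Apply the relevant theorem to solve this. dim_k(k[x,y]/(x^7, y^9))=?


Basis: x^i*y^j, i<7, j<9
7*9=63


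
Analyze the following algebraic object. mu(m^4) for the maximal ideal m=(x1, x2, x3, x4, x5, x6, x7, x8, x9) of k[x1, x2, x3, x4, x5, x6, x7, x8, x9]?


Graded Nakayama: mu(m^d) = dim_k (m^d/m^(d+1)) = #degree-4 monomials in 9 vars
C(n+d-1,d)=C(12,4)=495


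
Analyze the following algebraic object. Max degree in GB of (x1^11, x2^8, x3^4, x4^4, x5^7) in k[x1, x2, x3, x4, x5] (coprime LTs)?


Pure powers, coprime LTs => already GB.
Degrees: 11, 8, 4, 4, 7
Max=11


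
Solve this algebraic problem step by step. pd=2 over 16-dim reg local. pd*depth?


pd+depth=16
depth=16-2=14
pd*depth=2*14=28


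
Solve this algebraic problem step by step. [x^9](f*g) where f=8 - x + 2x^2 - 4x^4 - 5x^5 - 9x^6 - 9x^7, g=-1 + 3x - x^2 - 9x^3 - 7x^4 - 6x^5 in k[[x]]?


[x^9] = sum a_i*b_j, i+j=9
  -4*-6=24
  -5*-7=35
  -9*-9=81
  -9*-1=9
Sum=149


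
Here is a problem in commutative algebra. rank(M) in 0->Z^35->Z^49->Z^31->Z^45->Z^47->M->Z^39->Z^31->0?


Alt sum=0:
(-1)^0*35 + (-1)^1*49 + (-1)^2*31 + (-1)^3*45 + (-1)^4*47 + (-1)^5*? + (-1)^6*39 + (-1)^7*31=0
rank(M)=27


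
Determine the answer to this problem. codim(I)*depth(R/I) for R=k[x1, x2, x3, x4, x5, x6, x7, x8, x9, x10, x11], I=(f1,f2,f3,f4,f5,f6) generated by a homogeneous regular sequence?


codim=6, depth=dim(R/I)=11-6=5
Product=6*5=30


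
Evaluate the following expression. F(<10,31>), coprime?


gcd(10,31)=1 => F=ab-a-b=10*31-10-31=310-41=269


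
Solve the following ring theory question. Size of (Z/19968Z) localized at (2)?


2-primary part: 19968=2^9*39
Size=2^9=512


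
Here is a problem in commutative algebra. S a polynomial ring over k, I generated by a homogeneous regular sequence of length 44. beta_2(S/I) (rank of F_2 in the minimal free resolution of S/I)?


Regular sequence => Koszul complex is the minimal free resolution.
Syz_1 minimally generated by Koszul relations f_i*e_j - f_j*e_i (i<j): mu(Syz_1) = beta_2 = C(m,2) = m(m-1)/2
m=44
44*43/2 = 946


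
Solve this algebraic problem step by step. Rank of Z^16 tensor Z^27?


rank(M(x)N) = rank(M)*rank(N)
16*27 = 432


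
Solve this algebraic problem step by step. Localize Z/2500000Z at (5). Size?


5-primary part: 2500000=5^7*32
Size=5^7=78125


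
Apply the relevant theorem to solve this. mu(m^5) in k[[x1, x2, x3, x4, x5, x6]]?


C(n+d-1,d)=C(10,5)=252


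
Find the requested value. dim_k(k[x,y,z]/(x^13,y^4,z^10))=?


Basis: x^iy^jz^k, i<13,j<4,k<10
13*4*10=520


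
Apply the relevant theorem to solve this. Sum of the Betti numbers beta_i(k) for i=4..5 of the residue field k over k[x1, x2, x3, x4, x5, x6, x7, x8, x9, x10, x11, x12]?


Koszul resolution: beta_i(k)=C(n,i), n=12
C(12,4)=495, C(12,5)=792
Sum=1287


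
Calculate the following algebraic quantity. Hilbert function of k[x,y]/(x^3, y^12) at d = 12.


k[x,y], I = (x^3, y^12), d = 12
Need i < 3 and d-i < 12.
Range: 1 <= i <= 2.
H(12) = 2


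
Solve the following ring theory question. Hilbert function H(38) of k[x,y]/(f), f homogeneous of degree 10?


H(t)=d for t>=d-1.
d=10, t=38
H(38)=10


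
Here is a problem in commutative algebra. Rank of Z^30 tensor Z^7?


rank(M(x)N) = rank(M)*rank(N)
30*7 = 210


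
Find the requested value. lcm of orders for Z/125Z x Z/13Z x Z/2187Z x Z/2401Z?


Exponent = lcm of the cyclic orders; pairwise coprime => product.
5^3*13^1*3^7*7^4=125*13*2187*2401=8532853875


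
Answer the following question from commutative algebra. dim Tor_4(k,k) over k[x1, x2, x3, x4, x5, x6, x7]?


Koszul: C(n,i)=C(7,4)=35


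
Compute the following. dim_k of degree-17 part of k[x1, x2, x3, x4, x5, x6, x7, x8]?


C(d+n-1,n-1)=C(24,7)=346104


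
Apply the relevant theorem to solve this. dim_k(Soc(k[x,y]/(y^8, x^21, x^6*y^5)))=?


Socle = ann(m) = span of standard monomials u with x*u, y*u in I (staircase corners).
Minimal generators: x^21, x^6*y^5, y^8
Corners: x^5y^7, x^20y^4
Socle dim=2


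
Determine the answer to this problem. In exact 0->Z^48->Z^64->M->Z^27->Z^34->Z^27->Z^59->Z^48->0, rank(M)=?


Alt sum=0:
(-1)^0*48 + (-1)^1*64 + (-1)^2*? + (-1)^3*27 + (-1)^4*34 + (-1)^5*27 + (-1)^6*59 + (-1)^7*48=0
rank(M)=25


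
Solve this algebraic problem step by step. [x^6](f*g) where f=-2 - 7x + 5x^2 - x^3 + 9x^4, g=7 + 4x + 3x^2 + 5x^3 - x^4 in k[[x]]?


[x^6] = sum a_i*b_j, i+j=6
  5*-1=-5
  -1*5=-5
  9*3=27
Sum=17


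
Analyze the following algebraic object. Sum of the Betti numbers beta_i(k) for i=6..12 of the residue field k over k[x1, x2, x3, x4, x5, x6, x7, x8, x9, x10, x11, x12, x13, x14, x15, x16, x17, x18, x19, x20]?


Koszul resolution: beta_i(k)=C(n,i), n=20
C(20,6)=38760, C(20,7)=77520, C(20,8)=125970, C(20,9)=167960, C(20,10)=184756, C(20,11)=167960, C(20,12)=125970
Sum=888896


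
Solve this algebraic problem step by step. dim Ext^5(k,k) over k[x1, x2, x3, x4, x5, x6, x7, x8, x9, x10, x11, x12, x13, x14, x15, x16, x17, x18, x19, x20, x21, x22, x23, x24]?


C(n,i)=C(24,5)=42504


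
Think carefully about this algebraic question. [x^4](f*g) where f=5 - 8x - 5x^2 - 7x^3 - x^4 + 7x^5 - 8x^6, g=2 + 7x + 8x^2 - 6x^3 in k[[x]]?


[x^4] = sum a_i*b_j, i+j=4
  -8*-6=48
  -5*8=-40
  -7*7=-49
  -1*2=-2
Sum=-43


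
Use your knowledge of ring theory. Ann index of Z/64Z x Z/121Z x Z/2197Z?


Exponent = lcm of the cyclic orders; pairwise coprime => product.
2^6*11^2*13^3=64*121*2197=17013568


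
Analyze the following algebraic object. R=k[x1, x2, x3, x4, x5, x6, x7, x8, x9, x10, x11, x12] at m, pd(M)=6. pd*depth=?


pd+depth=12
depth=12-6=6
pd*depth=6*6=36


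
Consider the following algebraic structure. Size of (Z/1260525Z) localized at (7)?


7-primary part: 1260525=7^5*75
Size=7^5=16807


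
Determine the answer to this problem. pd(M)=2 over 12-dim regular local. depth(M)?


pd+depth=depth(R)=12
depth=12-2=10


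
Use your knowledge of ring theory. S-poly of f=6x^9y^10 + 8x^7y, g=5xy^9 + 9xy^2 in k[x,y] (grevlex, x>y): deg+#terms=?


LT(f)=6x^9y^10, LT(g)=5xy^9
lcm(LM)=x^9y^10
S(f,g) (scaled by 30 to clear denominators) = 5*f - 6x^8y*g = -54x^9y^3 + 40x^7y
2 terms, deg 12.
12+2=14


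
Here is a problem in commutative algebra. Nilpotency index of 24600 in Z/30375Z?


24600^k mod 30375:
k=1: 24600
k=2: 29250
k=3: 27000
k=4: 20250
k=5: 0
First zero at k = 5


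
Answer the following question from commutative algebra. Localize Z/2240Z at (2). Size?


2-primary part: 2240=2^6*35
Size=2^6=64


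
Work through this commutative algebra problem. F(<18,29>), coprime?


gcd(18,29)=1 => F=ab-a-b=18*29-18-29=522-47=475


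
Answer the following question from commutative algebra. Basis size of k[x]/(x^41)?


Basis: 1,x,...,x^40
dim=41


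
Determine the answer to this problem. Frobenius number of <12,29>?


gcd(12,29)=1 => F=ab-a-b=12*29-12-29=348-41=307


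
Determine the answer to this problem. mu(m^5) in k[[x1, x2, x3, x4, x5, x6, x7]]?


C(n+d-1,d)=C(11,5)=462


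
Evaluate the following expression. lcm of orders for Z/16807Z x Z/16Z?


Exponent = lcm of the cyclic orders; pairwise coprime => product.
7^5*2^4=16807*16=268912


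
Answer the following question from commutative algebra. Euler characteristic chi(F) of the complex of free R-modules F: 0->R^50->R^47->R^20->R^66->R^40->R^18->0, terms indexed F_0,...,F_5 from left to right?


chi = sum (-1)^i * rank:
(-1)^0*50=50
(-1)^1*47=-47
(-1)^2*20=20
(-1)^3*66=-66
(-1)^4*40=40
(-1)^5*18=-18
chi=-21


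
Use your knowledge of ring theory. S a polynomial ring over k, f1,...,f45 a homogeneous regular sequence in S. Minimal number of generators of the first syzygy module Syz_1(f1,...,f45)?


Regular sequence => Koszul complex is the minimal free resolution.
Syz_1 minimally generated by Koszul relations f_i*e_j - f_j*e_i (i<j): mu(Syz_1) = beta_2 = C(m,2) = m(m-1)/2
m=45
45*44/2 = 990


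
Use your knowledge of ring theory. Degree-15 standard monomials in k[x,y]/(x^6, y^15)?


k[x,y], I = (x^6, y^15), d = 15
Need i < 6 and d-i < 15.
Range: 1 <= i <= 5.
H(15) = 5


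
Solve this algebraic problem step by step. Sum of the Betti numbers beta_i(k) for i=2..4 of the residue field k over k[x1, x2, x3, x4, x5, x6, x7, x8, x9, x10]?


Koszul resolution: beta_i(k)=C(n,i), n=10
C(10,2)=45, C(10,3)=120, C(10,4)=210
Sum=375


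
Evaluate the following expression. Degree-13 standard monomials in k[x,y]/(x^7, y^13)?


k[x,y], I = (x^7, y^13), d = 13
Need i < 7 and d-i < 13.
Range: 1 <= i <= 6.
H(13) = 6


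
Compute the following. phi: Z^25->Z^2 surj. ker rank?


rank(ker) = 25-2 = 23


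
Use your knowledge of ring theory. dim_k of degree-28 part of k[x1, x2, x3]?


C(d+n-1,n-1)=C(30,2)=435


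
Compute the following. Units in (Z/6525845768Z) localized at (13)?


Local ring = Z/815730721Z.
phi(815730721) = 13^7*(13-1) = 752982204


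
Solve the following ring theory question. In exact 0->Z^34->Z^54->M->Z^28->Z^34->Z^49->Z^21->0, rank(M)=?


Alt sum=0:
(-1)^0*34 + (-1)^1*54 + (-1)^2*? + (-1)^3*28 + (-1)^4*34 + (-1)^5*49 + (-1)^6*21=0
rank(M)=42


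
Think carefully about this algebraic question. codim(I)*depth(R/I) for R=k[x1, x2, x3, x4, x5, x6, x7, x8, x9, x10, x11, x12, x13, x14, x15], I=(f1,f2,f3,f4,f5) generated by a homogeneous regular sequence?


codim=5, depth=dim(R/I)=15-5=10
Product=5*10=50


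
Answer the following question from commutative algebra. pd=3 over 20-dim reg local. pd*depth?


pd+depth=20
depth=20-3=17
pd*depth=3*17=51


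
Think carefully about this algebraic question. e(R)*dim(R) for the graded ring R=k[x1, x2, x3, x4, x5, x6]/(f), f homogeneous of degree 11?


e(R)=deg(f)=11, dim(R)=6-1=5
e*dim=11*5=55


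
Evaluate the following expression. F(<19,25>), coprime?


gcd(19,25)=1 => F=ab-a-b=19*25-19-25=475-44=431


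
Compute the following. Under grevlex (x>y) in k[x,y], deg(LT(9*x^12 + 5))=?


LT: 9*x^12
deg_x=12, deg_y=0
Total=12+0=12


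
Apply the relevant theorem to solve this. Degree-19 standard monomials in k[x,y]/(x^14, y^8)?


k[x,y], I = (x^14, y^8), d = 19
Need i < 14 and d-i < 8.
Range: 12 <= i <= 13.
H(19) = 2


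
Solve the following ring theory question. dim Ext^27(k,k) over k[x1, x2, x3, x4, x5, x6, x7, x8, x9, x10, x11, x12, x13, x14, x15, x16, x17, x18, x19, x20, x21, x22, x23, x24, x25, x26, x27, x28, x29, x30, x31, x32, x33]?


C(n,i)=C(33,27)=1107568


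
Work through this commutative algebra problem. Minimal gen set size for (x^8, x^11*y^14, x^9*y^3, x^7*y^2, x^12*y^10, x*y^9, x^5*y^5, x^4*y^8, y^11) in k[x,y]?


Remove redundant (divisible by others).
x^11*y^14 redundant.
x^12*y^10 redundant.
x^9*y^3 redundant.
Min: x^8, x^7*y^2, x^5*y^5, x^4*y^8, x*y^9, y^11
Count=6


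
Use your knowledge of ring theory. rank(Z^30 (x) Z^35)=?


rank(M(x)N) = rank(M)*rank(N)
30*35 = 1050


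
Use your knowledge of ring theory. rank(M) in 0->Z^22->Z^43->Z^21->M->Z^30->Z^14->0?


Alt sum=0:
(-1)^0*22 + (-1)^1*43 + (-1)^2*21 + (-1)^3*? + (-1)^4*30 + (-1)^5*14=0
rank(M)=16


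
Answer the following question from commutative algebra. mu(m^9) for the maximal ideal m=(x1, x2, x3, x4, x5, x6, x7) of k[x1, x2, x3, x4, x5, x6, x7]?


Graded Nakayama: mu(m^d) = dim_k (m^d/m^(d+1)) = #degree-9 monomials in 7 vars
C(n+d-1,d)=C(15,9)=5005


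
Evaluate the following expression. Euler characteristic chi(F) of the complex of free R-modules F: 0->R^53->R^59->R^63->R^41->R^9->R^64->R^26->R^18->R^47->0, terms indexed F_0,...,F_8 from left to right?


chi = sum (-1)^i * rank:
(-1)^0*53=53
(-1)^1*59=-59
(-1)^2*63=63
(-1)^3*41=-41
(-1)^4*9=9
(-1)^5*64=-64
(-1)^6*26=26
(-1)^7*18=-18
(-1)^8*47=47
chi=16


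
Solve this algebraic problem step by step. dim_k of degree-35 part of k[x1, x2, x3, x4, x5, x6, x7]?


C(d+n-1,n-1)=C(41,6)=4496388


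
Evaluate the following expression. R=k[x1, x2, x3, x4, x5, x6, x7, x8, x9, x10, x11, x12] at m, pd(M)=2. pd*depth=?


pd+depth=12
depth=12-2=10
pd*depth=2*10=20


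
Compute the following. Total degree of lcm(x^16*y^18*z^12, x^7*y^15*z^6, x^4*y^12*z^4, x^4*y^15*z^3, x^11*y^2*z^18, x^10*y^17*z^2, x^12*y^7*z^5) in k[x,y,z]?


lcm = componentwise max:
x: max(16,7,4,4,11,10,12)=16
y: max(18,15,12,15,2,17,7)=18
z: max(12,6,4,3,18,2,5)=18
Total=16+18+18=52


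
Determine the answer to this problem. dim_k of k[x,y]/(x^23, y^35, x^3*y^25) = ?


k[x,y]/I, I = (x^23, y^35, x^3*y^25)
Rect: 23x35=805. Corner: (23-3)x(35-25)=200.
dim = 805-200 = 605


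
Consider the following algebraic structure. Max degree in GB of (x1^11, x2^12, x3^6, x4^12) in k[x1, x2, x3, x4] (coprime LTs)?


Pure powers, coprime LTs => already GB.
Degrees: 11, 12, 6, 12
Max=12


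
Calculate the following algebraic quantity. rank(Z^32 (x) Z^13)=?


rank(M(x)N) = rank(M)*rank(N)
32*13 = 416


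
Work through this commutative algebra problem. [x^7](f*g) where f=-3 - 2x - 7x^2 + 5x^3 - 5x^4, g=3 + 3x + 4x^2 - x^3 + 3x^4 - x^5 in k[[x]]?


[x^7] = sum a_i*b_j, i+j=7
  -7*-1=7
  5*3=15
  -5*-1=5
Sum=27


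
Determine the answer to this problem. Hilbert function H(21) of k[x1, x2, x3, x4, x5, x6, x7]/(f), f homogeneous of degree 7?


C(27,6)-C(20,6)=296010-38760=257250


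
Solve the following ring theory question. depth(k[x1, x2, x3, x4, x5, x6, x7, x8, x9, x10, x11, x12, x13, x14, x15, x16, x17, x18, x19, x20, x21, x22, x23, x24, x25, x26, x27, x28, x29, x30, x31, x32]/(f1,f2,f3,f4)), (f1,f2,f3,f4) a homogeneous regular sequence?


depth(R)=32
depth(R/I)=32-4=28


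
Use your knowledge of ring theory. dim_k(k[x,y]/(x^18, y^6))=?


Basis: x^i*y^j, i<18, j<6
18*6=108


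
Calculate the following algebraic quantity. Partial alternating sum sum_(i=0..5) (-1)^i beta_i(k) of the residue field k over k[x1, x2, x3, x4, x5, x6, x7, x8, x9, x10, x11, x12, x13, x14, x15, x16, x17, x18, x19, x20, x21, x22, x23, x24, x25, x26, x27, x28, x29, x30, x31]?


Koszul resolution: beta_i(k)=C(n,i), n=31
sum_(i=0..p) (-1)^i C(n,i) = (-1)^p C(n-1,p)
(-1)^5*C(30,5) = (-1)^5*142506 = -142506


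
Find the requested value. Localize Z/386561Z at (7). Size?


7-primary part: 386561=7^5*23
Size=7^5=16807


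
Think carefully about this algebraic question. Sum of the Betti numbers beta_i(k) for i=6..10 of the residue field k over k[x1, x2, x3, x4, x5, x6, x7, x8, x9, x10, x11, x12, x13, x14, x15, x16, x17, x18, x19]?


Koszul resolution: beta_i(k)=C(n,i), n=19
C(19,6)=27132, C(19,7)=50388, C(19,8)=75582, C(19,9)=92378, C(19,10)=92378
Sum=337858


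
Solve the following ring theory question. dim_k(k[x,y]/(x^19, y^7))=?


Basis: x^i*y^j, i<19, j<7
19*7=133
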